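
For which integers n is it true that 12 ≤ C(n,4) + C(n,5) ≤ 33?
6

C(5,4)+C(5,5)=6; C(6,4)+C(6,5)=21; C(7,4)+C(7,5)=56. So valid n = 6.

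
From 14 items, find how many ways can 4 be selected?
C(14,4) = 14! / (4! × (14-4)!)
         = 14! / (4! × 10!)
         = 1,001
Final answer: 1,001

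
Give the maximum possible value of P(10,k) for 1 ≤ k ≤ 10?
3,628,800

Working:
P(10,k) increases in k, so maximum at k = 10: 10! = 3,628,800.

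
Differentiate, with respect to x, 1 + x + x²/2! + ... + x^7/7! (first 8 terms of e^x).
1 + x + x²/2! + ... + x^6/6!

Differentiating term by term gives the first 7 terms of e^x.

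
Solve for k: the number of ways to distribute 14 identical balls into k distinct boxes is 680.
4

Explanation: Stars and bars: the count is C(14+k−1, k−1), increasing in k. k=2: C(15,1) = 15, k=3: C(16,2) = 120, k=4: C(17,3) = 680 ✓. So k = 4.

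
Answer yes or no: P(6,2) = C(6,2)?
P(6,2) = 30 but C(6,2) = 15; they differ by a factor of 2! = 2, so the statement does not hold.
Final answer: No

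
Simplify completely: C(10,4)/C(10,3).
C(n,k+1)/C(n,k) = (n−k)/(k+1). Here (10−3)/(3+1) = 7/4 = 7/4.

Answer: 7/4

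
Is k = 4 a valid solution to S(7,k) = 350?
S(7,4) = 4·S(6,4) + S(6,3) = 4·65 + 90 = 350, which equals 350.

Answer: Yes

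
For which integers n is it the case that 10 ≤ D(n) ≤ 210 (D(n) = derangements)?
5

Explanation: Using D(n) = (n−1)[D(n−1) + D(n−2)] with D(1)=0, D(2)=1: D(4)=9; D(5)=44; D(6)=265. So valid n = 5.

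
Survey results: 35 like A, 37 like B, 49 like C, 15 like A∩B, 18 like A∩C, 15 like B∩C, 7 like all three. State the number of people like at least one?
80

Solution: |A∪B∪C| = 35+37+49-15-18-15+7 = 80.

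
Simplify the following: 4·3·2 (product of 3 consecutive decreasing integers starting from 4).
24

Explanation: This is P(4,3) = 4!/(1)! = 24.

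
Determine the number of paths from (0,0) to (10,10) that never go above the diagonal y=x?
Counted by the Catalan number C_10: C_10 = C(20,10)/(10+1) = 184,756/11 = 16,796.
Final answer: 16,796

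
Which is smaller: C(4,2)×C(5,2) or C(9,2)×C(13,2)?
C(4,2)×C(5,2)

Solution: C(4,2)×C(5,2)=60, C(9,2)×C(13,2)=2,808.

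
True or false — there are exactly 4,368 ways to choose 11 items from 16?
True

C(16,11) = 4,368.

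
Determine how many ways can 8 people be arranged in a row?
40,320

Solution: Arrangements of 8 distinct objects: 8! = 40,320.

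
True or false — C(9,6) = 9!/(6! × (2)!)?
False

Solution: The correct denominator is 6!×3!, giving C(9,6) = 84; the stated RHS is 9!/(6!×2!) = 252 ≠ 84, so the statement does not hold.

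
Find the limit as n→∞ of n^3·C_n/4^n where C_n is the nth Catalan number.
∞

Explanation: C_n ~ 4^n/(n^(3/2)√π), so n^3·C_n/4^n ~ n^(3 − 3/2)/√π → ∞.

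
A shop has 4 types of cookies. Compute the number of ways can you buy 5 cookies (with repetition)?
56

Explanation: Stars and bars: C(5+4-1, 5) = C(8, 5) = 56.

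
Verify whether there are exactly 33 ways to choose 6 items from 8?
False

Reasoning: C(8,6) = 28 ≠ 33.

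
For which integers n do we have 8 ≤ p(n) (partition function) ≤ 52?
6, 7, 8, 9, 10

Working:
Tabulating p(n) via p(n) = p(n−1) + p(n−2) − p(n−5) − p(n−7) + …: p(5)=7; p(6)=11; p(7)=15; p(8)=22; p(9)=30; p(10)=42; p(11)=56. So valid n = 6, 7, 8, 9, 10.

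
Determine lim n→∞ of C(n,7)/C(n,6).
∞

C(n,7)/C(n,6) = (n-6)/7 → ∞ as n → ∞.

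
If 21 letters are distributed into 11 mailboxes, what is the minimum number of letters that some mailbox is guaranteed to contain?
Pigeonhole: ⌈21/11⌉ = 2.

Answer: 2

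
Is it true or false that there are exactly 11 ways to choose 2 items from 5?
C(5,2) = 10 ≠ 11.

Answer: False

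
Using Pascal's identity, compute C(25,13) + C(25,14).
C(25,13) + C(25,14) = C(26,14) = 9,657,700.

Answer: 9,657,700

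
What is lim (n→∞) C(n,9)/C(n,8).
∞

Working:
C(n,9)/C(n,8) = (n-8)/9 → ∞ as n → ∞.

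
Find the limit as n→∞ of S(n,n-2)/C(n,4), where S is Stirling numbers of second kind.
The leading term of S(n,n-2) as a polynomial in n is (3)!!·C(n,4), so the ratio → (3)!! = 3.
Final answer: 3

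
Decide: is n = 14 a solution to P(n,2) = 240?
No

Solution: P(14,2) = 14·13 = 182, which does not equal 240.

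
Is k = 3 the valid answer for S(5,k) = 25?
Yes

Reasoning: S(5,3) = 3·S(4,3) + S(4,2) = 3·6 + 7 = 25, which equals 25.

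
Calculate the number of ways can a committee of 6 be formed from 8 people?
28

Reasoning: C(8,6) = 8! / (6! × (8-6)!)
         = 8! / (6! × 2!)
         = 28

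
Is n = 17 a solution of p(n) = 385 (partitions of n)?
No

Working:
Pentagonal recurrence p(n) = p(n−1) + p(n−2) − p(n−5) − p(n−7) + …: p(17) = p(16) + p(15) − p(12) − p(10) + p(5) + p(2) = 231 + 176 − 77 − 42 + 7 + 2 = 297, which does not equal 385.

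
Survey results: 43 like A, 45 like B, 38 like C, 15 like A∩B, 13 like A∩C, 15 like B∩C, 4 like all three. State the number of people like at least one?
87
|A∪B∪C| = 43+45+38-15-13-15+4 = 87.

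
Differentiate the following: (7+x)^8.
Using the power rule: d/dx (7+x)^8 = 8(7+x)^{7}.
Final answer: 8(7+x)^7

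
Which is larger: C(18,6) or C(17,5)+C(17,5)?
C(18,6)

Solution: C(18,6)=18,564; C(17,5)+C(17,5)=6,188+6,188=12,376.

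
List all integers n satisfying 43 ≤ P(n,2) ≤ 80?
8, 9

P(7,2)=42; P(8,2)=56; P(9,2)=72; P(10,2)=90. So valid n = 8, 9.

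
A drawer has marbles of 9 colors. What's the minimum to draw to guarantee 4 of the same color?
28

Solution: Worst case: 3 of each = 27. One more: 28.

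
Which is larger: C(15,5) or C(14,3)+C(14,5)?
C(15,5)

Explanation: C(15,5)=3,003; C(14,3)+C(14,5)=364+2,002=2,366.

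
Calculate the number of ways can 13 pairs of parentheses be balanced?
Using the Catalan number formula: C_n = C(2n, n) / (n+1)
C_13 = C(26, 13) / (13+1)
     = 10400600 / 14
     = 742,900

Answer: 742,900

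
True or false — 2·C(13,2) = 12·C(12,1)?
False

Reasoning: Absorption identity k·C(n,k) = n·C(n-1,k-1). LHS = 2·78 = 156; RHS = 12·12 = 144.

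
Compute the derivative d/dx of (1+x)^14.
14(1+x)^13
Using the power rule: d/dx (1+x)^14 = 14(1+x)^{13}.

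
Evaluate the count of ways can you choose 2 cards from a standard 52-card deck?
1,326

Solution: C(52,2) = 1,326.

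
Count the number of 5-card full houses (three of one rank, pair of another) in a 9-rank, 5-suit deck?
7,200
Triple rank: 9. Triple suits: C(5,3)=10. Pair rank: 8. Pair suits: C(5,2)=10. Total: 7,200.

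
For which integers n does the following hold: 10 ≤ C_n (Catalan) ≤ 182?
4, 5, 6

Solution: C_3=5; C_4=14; C_5=42; C_6=132; C_7=429. So valid n = 4, 5, 6.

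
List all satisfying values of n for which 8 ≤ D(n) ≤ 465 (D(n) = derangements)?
4, 5, 6
Using D(n) = (n−1)[D(n−1) + D(n−2)] with D(1)=0, D(2)=1: D(3)=2; D(4)=9; D(5)=44; D(6)=265; D(7)=1,854. So valid n = 4, 5, 6.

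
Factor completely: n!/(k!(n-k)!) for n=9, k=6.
C(9,6) = 84

Solution: This is the binomial coefficient C(9,6) = 84.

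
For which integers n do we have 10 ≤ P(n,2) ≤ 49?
4, 5, 6, 7

Solution: P(3,2)=6; P(4,2)=12; P(5,2)=20; P(6,2)=30; P(7,2)=42; P(8,2)=56. So valid n = 4, 5, 6, 7.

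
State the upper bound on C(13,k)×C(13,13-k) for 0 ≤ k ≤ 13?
2,944,656

Working:
C(13,k)·C(13,13-k) = C(13,k)², maximised at the centre k = 6: C(13,6)² = 2,944,656.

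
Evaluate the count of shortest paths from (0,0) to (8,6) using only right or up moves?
3,003

Working:
Choose 8 rights from 14 moves: C(14,8) = 3,003.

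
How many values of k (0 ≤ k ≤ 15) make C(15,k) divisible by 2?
0
Checking C(15,k) mod 2 for k = 0..15: none are divisible by 2. Count = 0.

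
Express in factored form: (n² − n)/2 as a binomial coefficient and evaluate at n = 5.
C(n,2); C(5,2) = 10
(n² − n)/2 = n(n−1)/2 = C(n,2). At n = 5: C(5,2) = 10.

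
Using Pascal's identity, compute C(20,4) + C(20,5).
C(20,4) + C(20,5) = C(21,5) = 20,349.

Answer: 20,349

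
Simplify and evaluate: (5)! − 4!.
96

Working:
(5)! − 4! = (5)·4! − 4! = (5−1)·4! = 4·4! = 96.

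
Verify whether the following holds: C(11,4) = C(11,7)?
True
Symmetry C(n,k) = C(n,n-k): C(11,4) = 330 and C(11,7) = 330. Both sides agree, so the statement holds.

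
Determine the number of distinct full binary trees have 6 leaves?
42

Explanation: Using the Catalan number formula: C_n = C(2n, n) / (n+1)
C_5 = C(10, 5) / (5+1)
     = 252 / 6
     = 42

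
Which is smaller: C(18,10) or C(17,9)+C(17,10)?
Equal

By Pascal's identity: C(18,10) = C(17,9)+C(17,10) = 43,758. Equal.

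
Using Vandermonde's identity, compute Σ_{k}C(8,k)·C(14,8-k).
= C(8+14,8) = C(22,8) = 319,770.
Final answer: 319,770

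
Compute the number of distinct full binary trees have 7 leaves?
132

Using the Catalan number formula: C_n = C(2n, n) / (n+1)
C_6 = C(12, 6) / (6+1)
     = 924 / 7
     = 132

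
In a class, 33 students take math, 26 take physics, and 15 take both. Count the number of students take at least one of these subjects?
|A∪B| = |A|+|B|-|A∩B| = 33+26-15 = 44.

Answer: 44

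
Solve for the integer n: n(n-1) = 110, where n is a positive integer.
11

Solution: n² − n − 110 = 0, so n = (1 ± √(1 + 4·110))/2 = (1 ± √441)/2 = (1 ± 21)/2, i.e. n = 11 or n = -10. Taking the positive root, n = 11 (check: 11×10 = 110).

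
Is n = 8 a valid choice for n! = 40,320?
Yes

Working:
8! = 8·7! = 8·5,040 = 40,320, which equals 40,320.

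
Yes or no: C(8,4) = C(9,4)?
No

LHS = C(8,4) = 70; RHS = C(9,4) = 126. 70 ≠ 126, so the statement does not hold.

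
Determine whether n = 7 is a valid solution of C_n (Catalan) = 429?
Yes

C_7 = C(14,7)/(7+1) = 3,432/8 = 429, which equals 429.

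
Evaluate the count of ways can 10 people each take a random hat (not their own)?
Using D(n) = (n-1)[D(n-1) + D(n-2)]:
D(10) = (10-1) × [D(9) + D(8)]
      = 9 × [133496 + 14833]
      = 9 × 148329
      = 1,334,961

Answer: 1,334,961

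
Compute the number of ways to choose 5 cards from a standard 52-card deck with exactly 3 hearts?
211,926

Explanation: 13 hearts and 39 non-hearts: C(13,3) × C(39,2) = 286 × 741 = 211,926.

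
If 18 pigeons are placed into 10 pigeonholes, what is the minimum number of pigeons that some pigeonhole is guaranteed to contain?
2

Pigeonhole: ⌈18/10⌉ = 2.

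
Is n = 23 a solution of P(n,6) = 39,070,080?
P(23,6) = 23·22·21·20·19·18 = 72,681,840, which does not equal 39,070,080.
Final answer: No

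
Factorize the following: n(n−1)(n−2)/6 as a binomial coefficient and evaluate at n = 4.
n(n−1)(n−2)/6 = n!/(3!(n−3)!) = C(n,3). At n = 4: C(4,3) = 4.
Final answer: C(n,3); C(4,3) = 4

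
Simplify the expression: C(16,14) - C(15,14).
C(16,14) - C(15,14) = C(15,13) = 105.

Answer: 105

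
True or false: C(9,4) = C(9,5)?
True
Symmetry C(n,k) = C(n,n-k): C(9,4) = 126 and C(9,5) = 126. Both sides agree, so the statement holds.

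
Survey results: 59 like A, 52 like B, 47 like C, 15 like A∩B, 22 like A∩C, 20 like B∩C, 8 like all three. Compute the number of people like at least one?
109

Solution: |A∪B∪C| = 59+52+47-15-22-20+8 = 109.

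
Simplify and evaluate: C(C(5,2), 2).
45

Working:
C(5,2) = 10, then C(10, 2) = 45.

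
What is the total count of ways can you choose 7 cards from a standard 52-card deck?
133,784,560
C(52,7) = 133,784,560.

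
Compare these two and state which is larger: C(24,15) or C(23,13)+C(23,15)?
C(23,13)+C(23,15)

C(24,15)=1,307,504; C(23,13)+C(23,15)=1,144,066+490,314=1,634,380.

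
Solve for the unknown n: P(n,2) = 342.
19

Solution: P(n,2) = n(n−1) is increasing in n; n(n−1) ≈ (n−0.5)^2 = 342 gives n ≈ 19.0. Check: P(17,2) = 272, P(18,2) = 306, P(19,2) = 342 ✓. So n = 19.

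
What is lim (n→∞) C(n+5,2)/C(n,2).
1

Working:
Both numerator and denominator grow as n^2/2! for large n, so the ratio → 1.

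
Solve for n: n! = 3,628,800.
10

Working:
n! is strictly increasing. 8! = 40,320, 9! = 362,880, 10! = 3,628,800 ✓. So n = 10.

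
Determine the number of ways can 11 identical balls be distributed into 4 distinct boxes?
364

Explanation: C(11+4-1, 4-1) = C(14, 3) = 364.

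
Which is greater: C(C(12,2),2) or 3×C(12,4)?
C(C(12,2),2)

Solution: C(C(12,2),2)=2,145, 3×C(12,4)=1,485.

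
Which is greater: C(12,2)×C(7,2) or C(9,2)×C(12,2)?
C(9,2)×C(12,2)

C(12,2)×C(7,2)=1,386, C(9,2)×C(12,2)=2,376.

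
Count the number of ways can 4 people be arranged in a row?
24

Working:
Arrangements of 4 distinct objects: 4! = 24.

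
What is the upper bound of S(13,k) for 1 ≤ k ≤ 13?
9,321,312

Explanation: Row S(13,k) for k = 1..13 (via S(n,k) = k·S(n−1,k) + S(n−1,k−1)): 1, 4,095, 261,625, 2,532,530, 7,508,501, 9,321,312, 5,715,424, 1,899,612, 359,502, 39,325, 2,431, 78, 1. The row is unimodal; maximum at k = 6: 9,321,312.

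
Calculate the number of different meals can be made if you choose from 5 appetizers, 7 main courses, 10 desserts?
350

Explanation: By the multiplication principle: 5 × 7 × 10 = 350.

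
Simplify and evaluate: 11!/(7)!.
7,920

This equals 11×10×...×8 = 7,920.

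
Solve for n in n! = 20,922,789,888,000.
16

n! is strictly increasing. 14! = 87,178,291,200, 15! = 1,307,674,368,000, 16! = 20,922,789,888,000 ✓. So n = 16.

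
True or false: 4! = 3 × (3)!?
4! = 4 × 3! = 24, but 3 × 3! = 18.
Final answer: False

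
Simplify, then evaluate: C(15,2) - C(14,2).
14

Explanation: C(15,2) - C(14,2) = C(14,1) = 14.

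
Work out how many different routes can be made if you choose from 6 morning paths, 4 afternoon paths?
24
By the multiplication principle: 6 × 4 = 24.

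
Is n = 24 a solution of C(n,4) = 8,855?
No

Working:
C(24,4) = 24·23·22·21/4! = 255,024/24 = 10,626, which does not equal 8,855.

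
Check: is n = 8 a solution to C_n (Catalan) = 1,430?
Yes

Solution: C_8 = C(16,8)/(8+1) = 12,870/9 = 1,430, which equals 1,430.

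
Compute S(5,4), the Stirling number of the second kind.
10

Working:
Using the Stirling recurrence: S(n,k) = k·S(n-1,k) + S(n-1,k-1)
S(5,4) = 4·S(4,4) + S(4,3)
         = 4·1 + 6
         = 4 + 6
         = 10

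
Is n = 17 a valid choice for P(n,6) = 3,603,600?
No
P(17,6) = 17·16·15·14·13·12 = 8,910,720, which does not equal 3,603,600.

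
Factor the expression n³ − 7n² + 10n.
n³ − 7n² + 10n = n(n² − 7n + 10) = n(n − 2)(n − 5).

Answer: n(n − 2)(n − 5)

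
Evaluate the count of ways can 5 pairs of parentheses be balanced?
42

Reasoning: Using the Catalan number formula: C_n = C(2n, n) / (n+1)
C_5 = C(10, 5) / (5+1)
     = 252 / 6
     = 42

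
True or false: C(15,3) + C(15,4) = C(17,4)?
False

Working:
Pascal's identity gives C(16,4) = 1,820, whereas C(17,4) = 2,380.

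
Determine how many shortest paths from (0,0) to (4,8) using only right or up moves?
495

Choose 4 rights from 12 moves: C(12,4) = 495.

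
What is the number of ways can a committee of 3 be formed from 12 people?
220

Explanation: C(12,3) = 12! / (3! × (12-3)!)
         = 12! / (3! × 9!)
         = 220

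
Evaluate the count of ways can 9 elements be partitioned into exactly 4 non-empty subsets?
7,770

Working:
This equals S(9,4), the Stirling number of the 2nd kind.
Using the Stirling recurrence: S(n,k) = k·S(n-1,k) + S(n-1,k-1)
S(9,4) = 4·S(8,4) + S(8,3)
         = 4·1701 + 966
         = 6804 + 966
         = 7,770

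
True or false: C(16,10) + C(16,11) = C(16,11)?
False

Explanation: Pascal's identity gives C(17,11) = 12,376, whereas C(16,11) = 4,368.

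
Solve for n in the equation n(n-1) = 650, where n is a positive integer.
26

Solution: n² − n − 650 = 0, so n = (1 ± √(1 + 4·650))/2 = (1 ± √2,601)/2 = (1 ± 51)/2, i.e. n = 26 or n = -25. Taking the positive root, n = 26 (check: 26×25 = 650).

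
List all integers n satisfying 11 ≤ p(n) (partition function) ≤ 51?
6, 7, 8, 9, 10

Reasoning: Tabulating p(n) via p(n) = p(n−1) + p(n−2) − p(n−5) − p(n−7) + …: p(5)=7; p(6)=11; p(7)=15; p(8)=22; p(9)=30; p(10)=42; p(11)=56. So valid n = 6, 7, 8, 9, 10.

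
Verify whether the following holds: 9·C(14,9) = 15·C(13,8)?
False

Absorption identity k·C(n,k) = n·C(n-1,k-1). LHS = 9·2002 = 18,018; RHS = 15·1287 = 19,305.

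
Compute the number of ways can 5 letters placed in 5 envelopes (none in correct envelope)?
Using D(n) = (n-1)[D(n-1) + D(n-2)]:
D(5) = (5-1) × [D(4) + D(3)]
      = 4 × [9 + 2]
      = 4 × 11
      = 44

Answer: 44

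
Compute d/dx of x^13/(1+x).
(13x^12(1+x) - x^13)/(1+x)²

Working:
Quotient rule: [13x^{12}(1+x) - x^13]/(1+x)².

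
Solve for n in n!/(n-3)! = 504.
n!/(n-3)! = n×(n-1)×(n-2), a product of 3 consecutive integers ≈ (n−1)^3. 504^(1/3) + 1 ≈ 9.0; check n = 9: 9×8×7 = 504 ✓. So n = 9.
Final answer: 9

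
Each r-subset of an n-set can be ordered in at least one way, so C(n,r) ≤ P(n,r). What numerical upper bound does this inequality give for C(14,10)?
P(14,10) = 14·13·12·11·10·9·8·7·6·5 = 3,632,428,800, so C(14,10) ≤ 3,632,428,800. (The bound is loose by a factor of 10! = 3,628,800: C(14,10) = 3,632,428,800/3,628,800 = 1,001.)
Final answer: 3,632,428,800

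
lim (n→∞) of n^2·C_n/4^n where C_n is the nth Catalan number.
C_n ~ 4^n/(n^(3/2)√π), so n^2·C_n/4^n ~ n^(2 − 3/2)/√π → ∞.
Final answer: ∞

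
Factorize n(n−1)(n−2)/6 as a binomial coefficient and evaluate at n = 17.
n(n−1)(n−2)/6 = n!/(3!(n−3)!) = C(n,3). At n = 17: C(17,3) = 680.

Answer: C(n,3); C(17,3) = 680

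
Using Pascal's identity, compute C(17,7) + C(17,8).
C(17,7) + C(17,8) = C(18,8) = 43,758.
Final answer: 43,758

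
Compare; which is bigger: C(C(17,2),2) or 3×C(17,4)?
C(C(17,2),2)

Solution: C(C(17,2),2)=9,180, 3×C(17,4)=7,140.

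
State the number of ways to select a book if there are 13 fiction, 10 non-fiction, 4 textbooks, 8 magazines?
35

By the addition principle: 13 + 10 + 4 + 8 = 35.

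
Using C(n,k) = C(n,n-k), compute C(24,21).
2,024

Reasoning: C(24,21) = C(24,3) = 2,024.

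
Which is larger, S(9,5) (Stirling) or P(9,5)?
P(9,5)
S(9,5) = 5·S(8,5) + S(8,4) = 5·1,050 + 1,701 = 6,951; P(9,5) = 15,120.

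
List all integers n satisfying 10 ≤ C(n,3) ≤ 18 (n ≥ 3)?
5

Solution: C(4,3)=4; C(5,3)=10; C(6,3)=20. So valid n = 5.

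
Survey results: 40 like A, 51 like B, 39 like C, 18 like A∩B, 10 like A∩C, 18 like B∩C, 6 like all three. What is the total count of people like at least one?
|A∪B∪C| = 40+51+39-18-10-18+6 = 90.
Final answer: 90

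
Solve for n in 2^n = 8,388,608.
8,388,608 = 1,024 × 1,024 × 8 = 2^10 × 2^10 × 2^3 = 2^23, so n = 23.

Answer: 23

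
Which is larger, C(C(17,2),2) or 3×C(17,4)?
C(C(17,2),2)=9,180, 3×C(17,4)=7,140.
Final answer: C(C(17,2),2)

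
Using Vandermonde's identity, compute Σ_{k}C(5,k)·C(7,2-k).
66

= C(5+7,2) = C(12,2) = 66.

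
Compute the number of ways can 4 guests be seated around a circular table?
Circular arrangements: (4-1)! = 6.

Answer: 6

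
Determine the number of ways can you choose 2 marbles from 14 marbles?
91

Explanation: C(14,2) = 14! / (2! × (14-2)!)
         = 14! / (2! × 12!)
         = 91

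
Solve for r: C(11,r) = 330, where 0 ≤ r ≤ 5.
C(11,r) is increasing for 0 ≤ r ≤ 5. Stepping up (C(11,r+1) = C(11,r)·(11−r)/(r+1)): C(11,1) = 11, C(11,2) = 55, C(11,3) = 165, C(11,4) = 330 ✓. So r = 4.
Final answer: 4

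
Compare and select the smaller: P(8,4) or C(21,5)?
P(8,4)=1,680, C(21,5)=20,349.
Final answer: P(8,4)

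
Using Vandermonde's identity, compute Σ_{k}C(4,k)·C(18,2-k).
231

Explanation: = C(4+18,2) = C(22,2) = 231.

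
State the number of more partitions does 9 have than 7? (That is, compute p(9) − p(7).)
Pentagonal recurrence p(n) = p(n−1) + p(n−2) − p(n−5) − p(n−7) + …: p(9) = p(8) + p(7) − p(4) − p(2) = 22 + 15 − 5 − 2 = 30.
p(7) = p(6) + p(5) − p(2) − p(0) = 11 + 7 − 2 − 1 = 15.
Difference = 30 − 15 = 15.
Final answer: 15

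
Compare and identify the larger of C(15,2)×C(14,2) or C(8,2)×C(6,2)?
C(15,2)×C(14,2)

Explanation: C(15,2)×C(14,2)=9,555, C(8,2)×C(6,2)=420.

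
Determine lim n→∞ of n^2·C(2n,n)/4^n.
C(2n,n) ~ 4^n/√(πn), so n^2·C(2n,n)/4^n ~ n^(2 − 1/2)/√π → ∞.
Final answer: ∞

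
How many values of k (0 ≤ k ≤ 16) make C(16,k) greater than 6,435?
Row 16 is unimodal and symmetric about k=16/2. C(16,5)=4,368 ≤ 6,435; C(16,6)=8,008 > 6,435; by symmetry C(16,k) > 6,435 for k = 6..10. That's 10 - 6 + 1 = 5 values.
Final answer: 5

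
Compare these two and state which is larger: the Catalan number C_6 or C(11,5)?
C(11,5)

Reasoning: C_6 = C(12,6)/(6+1) = 924/7 = 132; C(11,5) = 462.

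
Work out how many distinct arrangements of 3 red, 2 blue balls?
10

Multinomial: 5!/(3! × 2!) = 10.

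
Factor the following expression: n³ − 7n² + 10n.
n³ − 7n² + 10n = n(n² − 7n + 10) = n(n − 2)(n − 5).

Answer: n(n − 2)(n − 5)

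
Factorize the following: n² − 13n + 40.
(n − 5)(n − 8)

Reasoning: Seek roots whose sum is 13 and product is 40: (5, 8). So n² − 13n + 40 = (n − 5)(n − 8).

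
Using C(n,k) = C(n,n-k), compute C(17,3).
680

Solution: C(17,3) = C(17,14) = 680.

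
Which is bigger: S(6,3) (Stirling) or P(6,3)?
S(6,3) = 3·S(5,3) + S(5,2) = 3·25 + 15 = 90; P(6,3) = 120.
Final answer: P(6,3)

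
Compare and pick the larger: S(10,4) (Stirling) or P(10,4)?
S(10,4)

S(10,4) = 4·S(9,4) + S(9,3) = 4·7,770 + 3,025 = 34,105; P(10,4) = 5,040.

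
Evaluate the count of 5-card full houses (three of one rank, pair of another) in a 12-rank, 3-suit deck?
396

Working:
Triple rank: 12. Triple suits: C(3,3)=1. Pair rank: 11. Pair suits: C(3,2)=3. Total: 396.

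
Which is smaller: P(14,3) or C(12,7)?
C(12,7)

Reasoning: P(14,3)=2,184, C(12,7)=792.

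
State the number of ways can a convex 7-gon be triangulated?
42

Using the Catalan number formula: C_n = C(2n, n) / (n+1)
C_5 = C(10, 5) / (5+1)
     = 252 / 6
     = 42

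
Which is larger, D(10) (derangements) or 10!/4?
D(10) = (10-1)·[D(9) + D(8)] = 9·[133,496 + 14,833] = 1,334,961; 10!/4 = 3,628,800/4 = 907,200.

Answer: D(10)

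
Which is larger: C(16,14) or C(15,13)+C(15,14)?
Equal

Explanation: By Pascal's identity: C(16,14) = C(15,13)+C(15,14) = 120. Equal.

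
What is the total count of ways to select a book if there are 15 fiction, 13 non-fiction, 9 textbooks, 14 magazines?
51

Working:
By the addition principle: 15 + 13 + 9 + 14 = 51.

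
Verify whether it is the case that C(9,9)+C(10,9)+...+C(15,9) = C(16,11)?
False

Solution: Hockey stick identity gives Σ = C(16,10) = 8,008; RHS C(16,11) = 4,368.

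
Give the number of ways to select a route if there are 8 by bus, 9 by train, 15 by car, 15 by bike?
47

Solution: By the addition principle: 8 + 9 + 15 + 15 = 47.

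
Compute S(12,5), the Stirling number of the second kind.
1,379,400

Solution: Using the Stirling recurrence: S(n,k) = k·S(n-1,k) + S(n-1,k-1)
S(12,5) = 5·S(11,5) + S(11,4)
         = 5·246730 + 145750
         = 1233650 + 145750
         = 1,379,400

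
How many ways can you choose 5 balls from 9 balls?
126
C(9,5) = 9! / (5! × (9-5)!)
         = 9! / (5! × 4!)
         = 126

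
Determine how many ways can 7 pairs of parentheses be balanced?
429

Explanation: Using the Catalan number formula: C_n = C(2n, n) / (n+1)
C_7 = C(14, 7) / (7+1)
     = 3432 / 8
     = 429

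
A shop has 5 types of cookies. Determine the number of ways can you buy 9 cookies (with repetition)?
715

Working:
Stars and bars: C(9+5-1, 9) = C(13, 9) = 715.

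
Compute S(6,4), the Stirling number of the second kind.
65

Explanation: Using the Stirling recurrence: S(n,k) = k·S(n-1,k) + S(n-1,k-1)
S(6,4) = 4·S(5,4) + S(5,3)
         = 4·10 + 25
         = 40 + 25
         = 65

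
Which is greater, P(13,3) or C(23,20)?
C(23,20)

P(13,3)=1,716, C(23,20)=1,771.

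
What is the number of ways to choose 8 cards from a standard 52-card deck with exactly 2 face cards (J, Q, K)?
253,333,080

Reasoning: 12 face cards and 40 non-face cards: C(12,2) × C(40,6) = 66 × 3,838,380 = 253,333,080.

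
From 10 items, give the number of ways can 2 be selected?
45
C(10,2) = 10! / (2! × (10-2)!)
         = 10! / (2! × 8!)
         = 45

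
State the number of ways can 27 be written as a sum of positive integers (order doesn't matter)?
3,010

Working:
Pentagonal recurrence p(n) = p(n−1) + p(n−2) − p(n−5) − p(n−7) + …: p(27) = p(26) + p(25) − p(22) − p(20) + p(15) + p(12) − p(5) − p(1) = 2,436 + 1,958 − 1,002 − 627 + 176 + 77 − 7 − 1 = 3,010.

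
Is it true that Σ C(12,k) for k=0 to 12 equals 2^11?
False

Binomial theorem: Σ C(12,k) = (1+1)^12 = 2^12 = 4,096; RHS 2^11 = 2,048.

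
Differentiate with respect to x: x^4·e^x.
(4x^3 + x^4)e^x

Solution: Product rule: d/dx[x^4]·e^x + x^4·d/dx[e^x] = 4x^{3}e^x + x^4e^x.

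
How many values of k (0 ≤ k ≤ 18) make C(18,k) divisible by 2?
15

Reasoning: Checking C(18,k) mod 2 for k = 0..18: divisible at k = 1, 3, 4, 5, 6, 7, 8, 9, 10, 11, 12, 13, 14, 15, 17. That's 15 values.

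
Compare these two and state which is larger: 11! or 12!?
11!=39,916,800, 12!=479,001,600. 12! > 11!.

Answer: 12!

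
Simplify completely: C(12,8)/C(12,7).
5/8

Reasoning: C(n,k+1)/C(n,k) = (n−k)/(k+1). Here (12−7)/(7+1) = 5/8 = 5/8.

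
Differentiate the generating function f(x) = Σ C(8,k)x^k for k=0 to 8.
Term-by-term differentiation gives Σ k·C(8,k)x^{k-1} for k=1 to 8.

Answer: Σ k·C(8,k)x^(k-1) for k=1 to 8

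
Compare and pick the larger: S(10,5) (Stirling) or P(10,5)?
S(10,5) = 5·S(9,5) + S(9,4) = 5·6,951 + 7,770 = 42,525; P(10,5) = 30,240.
Final answer: S(10,5)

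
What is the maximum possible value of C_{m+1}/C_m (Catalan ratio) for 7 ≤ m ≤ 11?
46/13

Reasoning: C_{m+1}/C_m = 2(2m+1)/(m+2), which increases with m. Maximum at m = 11: 2·23/13 = 46/13.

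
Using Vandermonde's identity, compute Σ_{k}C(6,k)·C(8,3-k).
364

Explanation: = C(6+8,3) = C(14,3) = 364.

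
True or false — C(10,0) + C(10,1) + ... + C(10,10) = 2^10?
True

Reasoning: Binomial theorem with x = y = 1: Σ C(10,i) = (1+1)^10 = 2^10 = 1,024. The statement holds.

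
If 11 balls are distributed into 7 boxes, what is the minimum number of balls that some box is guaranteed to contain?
2
Pigeonhole: ⌈11/7⌉ = 2.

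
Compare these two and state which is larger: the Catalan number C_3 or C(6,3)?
C(6,3)

C_3 = C(6,3)/(3+1) = 20/4 = 5; C(6,3) = 20.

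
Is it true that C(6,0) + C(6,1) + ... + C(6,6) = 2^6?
Binomial theorem with x = y = 1: Σ C(6,i) = (1+1)^6 = 2^6 = 64. The statement holds.
Final answer: True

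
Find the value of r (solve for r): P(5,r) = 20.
2

Solution: P(5,r) = 5·4·…·(5−r+1), a product of r factors. Multiplying down from 5: 5 = 5; 5·4 = 20 ✓ (2 factors). So r = 2.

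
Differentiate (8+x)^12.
12(8+x)^11

Solution: Using the power rule: d/dx (8+x)^12 = 12(8+x)^{11}.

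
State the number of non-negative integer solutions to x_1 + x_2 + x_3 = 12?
91

C(12+3-1, 3-1) = 91.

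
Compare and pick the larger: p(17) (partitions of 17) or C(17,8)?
Pentagonal recurrence p(n) = p(n−1) + p(n−2) − p(n−5) − p(n−7) + …: p(17) = p(16) + p(15) − p(12) − p(10) + p(5) + p(2) = 231 + 176 − 77 − 42 + 7 + 2 = 297; C(17,8) = 24,310.

Answer: C(17,8)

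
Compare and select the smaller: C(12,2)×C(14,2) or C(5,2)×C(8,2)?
C(5,2)×C(8,2)

C(12,2)×C(14,2)=6,006, C(5,2)×C(8,2)=280.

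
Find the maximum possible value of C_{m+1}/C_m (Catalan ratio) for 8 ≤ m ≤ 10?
7/2

Explanation: C_{m+1}/C_m = 2(2m+1)/(m+2), which increases with m. Maximum at m = 10: 2·21/12 = 7/2.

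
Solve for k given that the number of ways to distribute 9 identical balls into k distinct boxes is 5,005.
Stars and bars: the count is C(9+k−1, k−1), increasing in k. k=5: C(13,4) = 715, k=6: C(14,5) = 2,002, k=7: C(15,6) = 5,005 ✓. So k = 7.

Answer: 7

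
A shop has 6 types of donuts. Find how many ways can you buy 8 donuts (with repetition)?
1,287
Stars and bars: C(8+6-1, 8) = C(13, 8) = 1,287.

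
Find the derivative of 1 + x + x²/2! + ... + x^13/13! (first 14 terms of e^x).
1 + x + x²/2! + ... + x^12/12!

Reasoning: Differentiating term by term gives the first 13 terms of e^x.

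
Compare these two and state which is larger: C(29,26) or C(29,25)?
C(29,25)

Reasoning: C(29,26)=3,654, C(29,25)=23,751.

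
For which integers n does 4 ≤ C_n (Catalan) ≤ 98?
3, 4, 5

Reasoning: C_2=2; C_3=5; C_4=14; C_5=42; C_6=132. So valid n = 3, 4, 5.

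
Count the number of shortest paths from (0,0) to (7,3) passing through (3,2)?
To (3,2): C(5,3)=10. From there: C(5,4)=5. Total: 50.
Final answer: 50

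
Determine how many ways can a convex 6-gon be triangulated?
14

Explanation: Using the Catalan number formula: C_n = C(2n, n) / (n+1)
C_4 = C(8, 4) / (4+1)
     = 70 / 5
     = 14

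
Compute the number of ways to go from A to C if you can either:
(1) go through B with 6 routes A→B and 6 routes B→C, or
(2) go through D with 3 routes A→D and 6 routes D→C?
54

Solution: Route via B: 6×6=36. Route via D: 3×6=18. Total: 54.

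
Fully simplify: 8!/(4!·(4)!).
This is C(8,4) = 70.

Answer: 70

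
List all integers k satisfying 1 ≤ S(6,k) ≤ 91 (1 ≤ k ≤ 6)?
1, 2, 3, 4, 5, 6

Explanation: S(6,1)=1; S(6,2)=31; S(6,3)=90; S(6,4)=65; S(6,5)=15; S(6,6)=1. So valid k = 1, 2, 3, 4, 5, 6.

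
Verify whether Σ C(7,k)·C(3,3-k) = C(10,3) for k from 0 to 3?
Vandermonde's identity gives C(10,3) = 120; RHS C(10,3) = 120.

Answer: True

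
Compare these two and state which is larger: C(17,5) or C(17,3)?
C(17,5)

Explanation: C(17,5)=6,188, C(17,3)=680.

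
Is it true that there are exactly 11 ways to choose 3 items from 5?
C(5,3) = 10 ≠ 11.
Final answer: False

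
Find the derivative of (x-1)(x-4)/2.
(2x - 5)/2

Solution: d/dx[(x-1)(x-4)] = (x-4) + (x-1) = 2x - 5. Dividing by 2 gives (2x - 5)/2.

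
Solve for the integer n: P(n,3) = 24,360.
30

Solution: P(n,3) = n(n−1)(n−2) is increasing in n; n(n−1)(n−2) ≈ (n−1)^3 = 24,360 gives n ≈ 30.0. Check: P(28,3) = 19,656, P(29,3) = 21,924, P(30,3) = 24,360 ✓. So n = 30.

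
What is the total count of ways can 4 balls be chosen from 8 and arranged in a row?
1,680

Explanation: P(8,4) = 8!/(8-4)! = 1,680.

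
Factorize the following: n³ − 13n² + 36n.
n(n − 4)(n − 9)

Working:
n³ − 13n² + 36n = n(n² − 13n + 36) = n(n − 4)(n − 9).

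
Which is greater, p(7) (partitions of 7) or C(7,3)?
C(7,3)

Solution: Pentagonal recurrence p(n) = p(n−1) + p(n−2) − p(n−5) − p(n−7) + …: p(7) = p(6) + p(5) − p(2) − p(0) = 11 + 7 − 2 − 1 = 15; C(7,3) = 35.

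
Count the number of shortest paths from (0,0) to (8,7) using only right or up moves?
6,435

Solution: Choose 8 rights from 15 moves: C(15,8) = 6,435.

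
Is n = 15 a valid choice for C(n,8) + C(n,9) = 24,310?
No

Solution: C(15,8) + C(15,9) = 6,435 + 5,005 = 11,440, which does not equal 24,310.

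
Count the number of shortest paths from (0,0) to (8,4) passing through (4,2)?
To (4,2): C(6,4)=15. From there: C(6,4)=15. Total: 225.

Answer: 225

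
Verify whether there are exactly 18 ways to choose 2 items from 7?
False

Explanation: C(7,2) = 21 ≠ 18.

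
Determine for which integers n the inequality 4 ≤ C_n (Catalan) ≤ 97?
3, 4, 5

Reasoning: C_2=2; C_3=5; C_4=14; C_5=42; C_6=132. So valid n = 3, 4, 5.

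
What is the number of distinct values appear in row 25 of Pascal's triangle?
Row 25 has entries C(25,0)..C(25,25); by symmetry C(25,k)=C(25,25-k), giving 13 distinct values.
Final answer: 13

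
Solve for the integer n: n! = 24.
4

Reasoning: n! is strictly increasing. 2! = 2, 3! = 6, 4! = 24 ✓. So n = 4.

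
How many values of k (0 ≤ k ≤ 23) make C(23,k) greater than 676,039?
6

Solution: Row 23 is unimodal and symmetric about k=23/2. C(23,8)=490,314 ≤ 676,039; C(23,9)=817,190 > 676,039; by symmetry C(23,k) > 676,039 for k = 9..14. That's 14 - 9 + 1 = 6 values.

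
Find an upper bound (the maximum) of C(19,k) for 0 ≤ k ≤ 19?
92,378
Maximum at k = 9 or k = 10: C(19,9) = 92,378.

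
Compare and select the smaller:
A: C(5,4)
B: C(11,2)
A

Explanation: A=C(5,4)=5, B=C(11,2)=55.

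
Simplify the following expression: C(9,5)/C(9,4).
1

Reasoning: C(n,k+1)/C(n,k) = (n−k)/(k+1). Here (9−4)/(4+1) = 5/5 = 1.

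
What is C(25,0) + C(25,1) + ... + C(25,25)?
33,554,432

Explanation: Sum of binomial coefficients = 2^25 = 33,554,432.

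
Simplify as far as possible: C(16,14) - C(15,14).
105

Working:
C(16,14) - C(15,14) = C(15,13) = 105.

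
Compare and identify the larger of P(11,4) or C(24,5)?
P(11,4)=7,920, C(24,5)=42,504.

Answer: C(24,5)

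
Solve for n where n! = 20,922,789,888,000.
16

Solution: n! is strictly increasing. 14! = 87,178,291,200, 15! = 1,307,674,368,000, 16! = 20,922,789,888,000 ✓. So n = 16.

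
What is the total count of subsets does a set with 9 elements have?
512

Each element can be included or excluded: 2^9 = 512.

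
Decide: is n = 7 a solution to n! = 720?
No

Explanation: 7! = 7·6! = 7·720 = 5,040, which does not equal 720.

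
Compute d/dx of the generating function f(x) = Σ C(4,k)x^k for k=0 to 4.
Σ k·C(4,k)x^(k-1) for k=1 to 4

Solution: Term-by-term differentiation gives Σ k·C(4,k)x^{k-1} for k=1 to 4.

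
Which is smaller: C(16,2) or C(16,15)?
C(16,15)
C(16,2)=120, C(16,15)=16.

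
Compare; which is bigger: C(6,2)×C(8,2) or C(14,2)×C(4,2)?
C(14,2)×C(4,2)

C(6,2)×C(8,2)=420, C(14,2)×C(4,2)=546.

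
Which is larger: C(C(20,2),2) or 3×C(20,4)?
C(C(20,2),2)

Solution: C(C(20,2),2)=17,955, 3×C(20,4)=14,535.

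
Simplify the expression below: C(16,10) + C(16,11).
12,376

Solution: By Pascal's identity: C(17,11) = 12,376.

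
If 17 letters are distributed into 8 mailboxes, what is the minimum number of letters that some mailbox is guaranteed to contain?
Pigeonhole: ⌈17/8⌉ = 3.
Final answer: 3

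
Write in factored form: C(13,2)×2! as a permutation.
C(13,2)×2! = [13!/(2!(11)!)]×2! = 13!/(11)! = P(13,2) = 156.

Answer: P(13,2)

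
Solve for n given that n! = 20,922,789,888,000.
n! is strictly increasing. 14! = 87,178,291,200, 15! = 1,307,674,368,000, 16! = 20,922,789,888,000 ✓. So n = 16.
Final answer: 16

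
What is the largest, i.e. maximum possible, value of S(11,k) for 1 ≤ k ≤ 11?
246,730

Reasoning: Row S(11,k) for k = 1..11 (via S(n,k) = k·S(n−1,k) + S(n−1,k−1)): 1, 1,023, 28,501, 145,750, 246,730, 179,487, 63,987, 11,880, 1,155, 55, 1. The row is unimodal; maximum at k = 5: 246,730.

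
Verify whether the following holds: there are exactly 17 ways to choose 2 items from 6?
C(6,2) = 15 ≠ 17.
Final answer: False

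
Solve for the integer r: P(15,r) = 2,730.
P(15,r) = 15·14·…·(15−r+1), a product of r factors. Multiplying down from 15: 15 = 15; 15·14 = 210; 15·14·13 = 2,730 ✓ (3 factors). So r = 3.
Final answer: 3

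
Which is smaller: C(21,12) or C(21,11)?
C(21,12)

Explanation: C(21,12)=293,930, C(21,11)=352,716.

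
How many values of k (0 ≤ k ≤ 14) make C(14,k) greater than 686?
7

Reasoning: Row 14 is unimodal and symmetric about k=14/2. C(14,3)=364 ≤ 686; C(14,4)=1,001 > 686; by symmetry C(14,k) > 686 for k = 4..10. That's 10 - 4 + 1 = 7 values.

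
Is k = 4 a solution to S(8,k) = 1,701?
Yes

Explanation: S(8,4) = 4·S(7,4) + S(7,3) = 4·350 + 301 = 1,701, which equals 1,701.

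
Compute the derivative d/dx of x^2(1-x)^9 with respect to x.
2x^1(1-x)^9 - 9x^2(1-x)^8

Working:
Product rule: 2x^{1}(1-x)^{9} + x^2·(-9)(1-x)^{8}.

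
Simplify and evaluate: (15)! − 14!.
1,220,496,076,800

Explanation: (15)! − 14! = (15)·14! − 14! = (15−1)·14! = 14·14! = 1,220,496,076,800.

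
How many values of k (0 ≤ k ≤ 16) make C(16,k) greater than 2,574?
7
Row 16 is unimodal and symmetric about k=16/2. C(16,4)=1,820 ≤ 2,574; C(16,5)=4,368 > 2,574; by symmetry C(16,k) > 2,574 for k = 5..11. That's 11 - 5 + 1 = 7 values.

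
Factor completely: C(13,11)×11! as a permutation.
P(13,11)

C(13,11)×11! = [13!/(11!(2)!)]×11! = 13!/(2)! = P(13,11) = 3,113,510,400.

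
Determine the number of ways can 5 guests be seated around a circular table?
24

Reasoning: Circular arrangements: (5-1)! = 24.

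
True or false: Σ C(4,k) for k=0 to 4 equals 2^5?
False

Explanation: Binomial theorem: Σ C(4,k) = (1+1)^4 = 2^4 = 16; RHS 2^5 = 32.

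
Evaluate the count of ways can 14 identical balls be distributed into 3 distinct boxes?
120

C(14+3-1, 3-1) = C(16, 2) = 120.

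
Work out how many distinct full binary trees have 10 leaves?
4,862

Using the Catalan number formula: C_n = C(2n, n) / (n+1)
C_9 = C(18, 9) / (9+1)
     = 48620 / 10
     = 4,862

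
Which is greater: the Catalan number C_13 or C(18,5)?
C_13

Working:
C_13 = C(26,13)/(13+1) = 10,400,600/14 = 742,900; C(18,5) = 8,568.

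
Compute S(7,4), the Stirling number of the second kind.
Using the Stirling recurrence: S(n,k) = k·S(n-1,k) + S(n-1,k-1)
S(7,4) = 4·S(6,4) + S(6,3)
         = 4·65 + 90
         = 260 + 90
         = 350

Answer: 350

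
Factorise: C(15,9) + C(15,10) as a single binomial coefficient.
By Pascal's identity: C(15,9) + C(15,10) = C(16,10) = 8,008.
Final answer: C(16,10)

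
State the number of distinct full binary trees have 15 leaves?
2,674,440

Using the Catalan number formula: C_n = C(2n, n) / (n+1)
C_14 = C(28, 14) / (14+1)
     = 40116600 / 15
     = 2,674,440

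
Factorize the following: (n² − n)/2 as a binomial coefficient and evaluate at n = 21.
C(n,2); C(21,2) = 210
(n² − n)/2 = n(n−1)/2 = C(n,2). At n = 21: C(21,2) = 210.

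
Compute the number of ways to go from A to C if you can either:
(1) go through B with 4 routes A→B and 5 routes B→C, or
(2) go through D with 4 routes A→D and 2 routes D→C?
28

Explanation: Route via B: 4×5=20. Route via D: 4×2=8. Total: 28.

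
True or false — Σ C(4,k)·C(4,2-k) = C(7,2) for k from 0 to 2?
False

Explanation: Vandermonde's identity gives C(8,2) = 28; RHS C(7,2) = 21.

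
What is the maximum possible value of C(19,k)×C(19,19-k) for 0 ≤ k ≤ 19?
8,533,694,884

Working:
C(19,k)·C(19,19-k) = C(19,k)², maximised at the centre k = 9: C(19,9)² = 8,533,694,884.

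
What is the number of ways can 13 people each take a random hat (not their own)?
2,290,792,932
Using D(n) = (n-1)[D(n-1) + D(n-2)]:
D(13) = (13-1) × [D(12) + D(11)]
      = 12 × [176214841 + 14684570]
      = 12 × 190899411
      = 2,290,792,932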